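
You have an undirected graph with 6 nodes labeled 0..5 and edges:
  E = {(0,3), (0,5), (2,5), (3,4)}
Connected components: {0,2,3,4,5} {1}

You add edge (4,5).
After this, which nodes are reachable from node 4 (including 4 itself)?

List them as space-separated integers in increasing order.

Before: nodes reachable from 4: {0,2,3,4,5}
Adding (4,5): both endpoints already in same component. Reachability from 4 unchanged.
After: nodes reachable from 4: {0,2,3,4,5}

Answer: 0 2 3 4 5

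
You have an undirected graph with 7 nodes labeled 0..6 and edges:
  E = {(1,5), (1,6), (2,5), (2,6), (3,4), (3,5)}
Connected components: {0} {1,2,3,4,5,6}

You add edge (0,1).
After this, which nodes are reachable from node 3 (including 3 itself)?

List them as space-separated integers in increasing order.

Answer: 0 1 2 3 4 5 6

Derivation:
Before: nodes reachable from 3: {1,2,3,4,5,6}
Adding (0,1): merges 3's component with another. Reachability grows.
After: nodes reachable from 3: {0,1,2,3,4,5,6}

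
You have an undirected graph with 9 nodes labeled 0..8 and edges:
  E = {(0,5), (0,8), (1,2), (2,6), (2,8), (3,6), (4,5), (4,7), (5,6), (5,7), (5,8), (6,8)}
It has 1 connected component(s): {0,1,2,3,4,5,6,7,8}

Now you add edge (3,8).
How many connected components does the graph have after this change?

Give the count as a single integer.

Initial component count: 1
Add (3,8): endpoints already in same component. Count unchanged: 1.
New component count: 1

Answer: 1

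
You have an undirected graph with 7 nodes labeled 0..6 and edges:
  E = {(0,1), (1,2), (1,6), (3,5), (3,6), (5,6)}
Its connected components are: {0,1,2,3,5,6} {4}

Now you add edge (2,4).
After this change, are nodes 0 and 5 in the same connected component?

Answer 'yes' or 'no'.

Initial components: {0,1,2,3,5,6} {4}
Adding edge (2,4): merges {0,1,2,3,5,6} and {4}.
New components: {0,1,2,3,4,5,6}
Are 0 and 5 in the same component? yes

Answer: yes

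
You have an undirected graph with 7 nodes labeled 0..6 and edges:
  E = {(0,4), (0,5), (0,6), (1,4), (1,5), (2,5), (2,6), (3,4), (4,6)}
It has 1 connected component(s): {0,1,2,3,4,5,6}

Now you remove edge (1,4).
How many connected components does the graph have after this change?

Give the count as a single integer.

Answer: 1

Derivation:
Initial component count: 1
Remove (1,4): not a bridge. Count unchanged: 1.
  After removal, components: {0,1,2,3,4,5,6}
New component count: 1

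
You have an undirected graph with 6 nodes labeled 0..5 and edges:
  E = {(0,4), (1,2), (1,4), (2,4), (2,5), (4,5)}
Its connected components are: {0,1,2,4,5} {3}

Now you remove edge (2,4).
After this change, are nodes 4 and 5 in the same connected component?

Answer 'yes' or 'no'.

Answer: yes

Derivation:
Initial components: {0,1,2,4,5} {3}
Removing edge (2,4): not a bridge — component count unchanged at 2.
New components: {0,1,2,4,5} {3}
Are 4 and 5 in the same component? yes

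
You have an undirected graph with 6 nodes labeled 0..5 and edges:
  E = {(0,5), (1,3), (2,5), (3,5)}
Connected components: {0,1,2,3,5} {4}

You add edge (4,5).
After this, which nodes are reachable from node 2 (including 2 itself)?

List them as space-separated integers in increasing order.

Before: nodes reachable from 2: {0,1,2,3,5}
Adding (4,5): merges 2's component with another. Reachability grows.
After: nodes reachable from 2: {0,1,2,3,4,5}

Answer: 0 1 2 3 4 5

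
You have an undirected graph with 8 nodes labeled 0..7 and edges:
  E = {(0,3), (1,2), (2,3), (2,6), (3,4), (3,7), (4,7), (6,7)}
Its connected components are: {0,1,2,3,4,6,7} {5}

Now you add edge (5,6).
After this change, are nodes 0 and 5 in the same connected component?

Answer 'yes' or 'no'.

Answer: yes

Derivation:
Initial components: {0,1,2,3,4,6,7} {5}
Adding edge (5,6): merges {5} and {0,1,2,3,4,6,7}.
New components: {0,1,2,3,4,5,6,7}
Are 0 and 5 in the same component? yes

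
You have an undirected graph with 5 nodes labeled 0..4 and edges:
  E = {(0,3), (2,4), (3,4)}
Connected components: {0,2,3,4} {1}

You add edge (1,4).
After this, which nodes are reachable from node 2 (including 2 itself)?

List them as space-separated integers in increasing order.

Before: nodes reachable from 2: {0,2,3,4}
Adding (1,4): merges 2's component with another. Reachability grows.
After: nodes reachable from 2: {0,1,2,3,4}

Answer: 0 1 2 3 4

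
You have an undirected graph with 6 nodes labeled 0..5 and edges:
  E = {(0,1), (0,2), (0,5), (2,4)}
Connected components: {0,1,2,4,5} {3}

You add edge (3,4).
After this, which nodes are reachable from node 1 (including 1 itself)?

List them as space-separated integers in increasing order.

Answer: 0 1 2 3 4 5

Derivation:
Before: nodes reachable from 1: {0,1,2,4,5}
Adding (3,4): merges 1's component with another. Reachability grows.
After: nodes reachable from 1: {0,1,2,3,4,5}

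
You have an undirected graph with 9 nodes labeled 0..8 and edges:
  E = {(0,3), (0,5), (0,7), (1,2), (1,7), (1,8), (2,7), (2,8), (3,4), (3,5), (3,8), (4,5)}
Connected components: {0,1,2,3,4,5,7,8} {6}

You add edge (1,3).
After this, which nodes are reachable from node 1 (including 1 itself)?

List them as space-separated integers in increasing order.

Before: nodes reachable from 1: {0,1,2,3,4,5,7,8}
Adding (1,3): both endpoints already in same component. Reachability from 1 unchanged.
After: nodes reachable from 1: {0,1,2,3,4,5,7,8}

Answer: 0 1 2 3 4 5 7 8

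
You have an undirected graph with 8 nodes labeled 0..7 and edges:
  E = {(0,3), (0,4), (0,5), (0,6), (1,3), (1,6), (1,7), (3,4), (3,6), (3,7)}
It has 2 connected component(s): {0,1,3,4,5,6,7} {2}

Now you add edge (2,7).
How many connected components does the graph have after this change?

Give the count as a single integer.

Answer: 1

Derivation:
Initial component count: 2
Add (2,7): merges two components. Count decreases: 2 -> 1.
New component count: 1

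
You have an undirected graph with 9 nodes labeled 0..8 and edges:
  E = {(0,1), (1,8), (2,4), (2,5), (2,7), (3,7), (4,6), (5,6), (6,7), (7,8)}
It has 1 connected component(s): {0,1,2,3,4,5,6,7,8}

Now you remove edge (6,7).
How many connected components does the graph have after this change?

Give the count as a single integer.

Answer: 1

Derivation:
Initial component count: 1
Remove (6,7): not a bridge. Count unchanged: 1.
  After removal, components: {0,1,2,3,4,5,6,7,8}
New component count: 1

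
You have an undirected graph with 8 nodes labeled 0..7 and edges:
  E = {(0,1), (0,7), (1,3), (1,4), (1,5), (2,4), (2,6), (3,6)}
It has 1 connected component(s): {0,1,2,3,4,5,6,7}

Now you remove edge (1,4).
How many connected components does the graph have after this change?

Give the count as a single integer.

Initial component count: 1
Remove (1,4): not a bridge. Count unchanged: 1.
  After removal, components: {0,1,2,3,4,5,6,7}
New component count: 1

Answer: 1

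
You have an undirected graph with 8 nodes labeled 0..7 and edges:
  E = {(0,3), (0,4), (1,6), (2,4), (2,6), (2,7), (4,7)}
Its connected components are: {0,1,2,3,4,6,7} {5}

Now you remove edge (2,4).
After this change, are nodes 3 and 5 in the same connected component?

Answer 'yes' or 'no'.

Answer: no

Derivation:
Initial components: {0,1,2,3,4,6,7} {5}
Removing edge (2,4): not a bridge — component count unchanged at 2.
New components: {0,1,2,3,4,6,7} {5}
Are 3 and 5 in the same component? no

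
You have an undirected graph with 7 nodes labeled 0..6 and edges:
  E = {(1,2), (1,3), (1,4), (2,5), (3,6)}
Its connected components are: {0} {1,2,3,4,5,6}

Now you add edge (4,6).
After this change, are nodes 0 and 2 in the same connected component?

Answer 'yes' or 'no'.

Answer: no

Derivation:
Initial components: {0} {1,2,3,4,5,6}
Adding edge (4,6): both already in same component {1,2,3,4,5,6}. No change.
New components: {0} {1,2,3,4,5,6}
Are 0 and 2 in the same component? no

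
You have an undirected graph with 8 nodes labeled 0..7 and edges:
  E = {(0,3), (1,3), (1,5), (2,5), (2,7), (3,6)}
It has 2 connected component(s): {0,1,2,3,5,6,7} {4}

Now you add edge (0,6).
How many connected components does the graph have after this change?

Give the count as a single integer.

Initial component count: 2
Add (0,6): endpoints already in same component. Count unchanged: 2.
New component count: 2

Answer: 2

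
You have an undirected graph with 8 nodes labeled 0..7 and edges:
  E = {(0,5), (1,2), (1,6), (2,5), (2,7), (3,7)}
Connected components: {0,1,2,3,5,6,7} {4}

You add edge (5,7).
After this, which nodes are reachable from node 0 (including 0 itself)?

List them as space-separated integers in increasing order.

Answer: 0 1 2 3 5 6 7

Derivation:
Before: nodes reachable from 0: {0,1,2,3,5,6,7}
Adding (5,7): both endpoints already in same component. Reachability from 0 unchanged.
After: nodes reachable from 0: {0,1,2,3,5,6,7}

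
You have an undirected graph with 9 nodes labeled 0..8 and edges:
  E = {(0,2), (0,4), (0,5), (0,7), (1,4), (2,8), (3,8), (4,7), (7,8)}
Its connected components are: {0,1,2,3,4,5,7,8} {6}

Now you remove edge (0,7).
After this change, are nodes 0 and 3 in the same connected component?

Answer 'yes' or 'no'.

Answer: yes

Derivation:
Initial components: {0,1,2,3,4,5,7,8} {6}
Removing edge (0,7): not a bridge — component count unchanged at 2.
New components: {0,1,2,3,4,5,7,8} {6}
Are 0 and 3 in the same component? yes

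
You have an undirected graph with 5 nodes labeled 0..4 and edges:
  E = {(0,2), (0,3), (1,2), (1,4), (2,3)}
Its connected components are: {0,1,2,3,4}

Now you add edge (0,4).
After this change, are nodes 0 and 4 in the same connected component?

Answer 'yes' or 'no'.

Initial components: {0,1,2,3,4}
Adding edge (0,4): both already in same component {0,1,2,3,4}. No change.
New components: {0,1,2,3,4}
Are 0 and 4 in the same component? yes

Answer: yes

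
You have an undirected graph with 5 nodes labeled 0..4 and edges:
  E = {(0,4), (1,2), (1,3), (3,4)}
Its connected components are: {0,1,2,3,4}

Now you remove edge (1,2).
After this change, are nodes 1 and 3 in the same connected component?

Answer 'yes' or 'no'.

Answer: yes

Derivation:
Initial components: {0,1,2,3,4}
Removing edge (1,2): it was a bridge — component count 1 -> 2.
New components: {0,1,3,4} {2}
Are 1 and 3 in the same component? yes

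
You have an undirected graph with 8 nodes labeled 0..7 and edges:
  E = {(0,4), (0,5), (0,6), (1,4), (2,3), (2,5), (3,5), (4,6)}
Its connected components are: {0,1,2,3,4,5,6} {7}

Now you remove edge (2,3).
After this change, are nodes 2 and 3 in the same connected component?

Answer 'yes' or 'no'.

Initial components: {0,1,2,3,4,5,6} {7}
Removing edge (2,3): not a bridge — component count unchanged at 2.
New components: {0,1,2,3,4,5,6} {7}
Are 2 and 3 in the same component? yes

Answer: yes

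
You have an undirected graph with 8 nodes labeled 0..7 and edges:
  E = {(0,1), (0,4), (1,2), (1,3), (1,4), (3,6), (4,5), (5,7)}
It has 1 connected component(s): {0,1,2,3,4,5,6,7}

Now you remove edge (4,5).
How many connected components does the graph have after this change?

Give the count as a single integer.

Answer: 2

Derivation:
Initial component count: 1
Remove (4,5): it was a bridge. Count increases: 1 -> 2.
  After removal, components: {0,1,2,3,4,6} {5,7}
New component count: 2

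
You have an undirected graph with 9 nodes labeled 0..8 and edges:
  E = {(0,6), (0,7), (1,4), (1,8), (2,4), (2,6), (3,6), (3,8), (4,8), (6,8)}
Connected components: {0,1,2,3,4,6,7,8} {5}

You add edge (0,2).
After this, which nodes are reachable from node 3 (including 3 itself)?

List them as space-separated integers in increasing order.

Answer: 0 1 2 3 4 6 7 8

Derivation:
Before: nodes reachable from 3: {0,1,2,3,4,6,7,8}
Adding (0,2): both endpoints already in same component. Reachability from 3 unchanged.
After: nodes reachable from 3: {0,1,2,3,4,6,7,8}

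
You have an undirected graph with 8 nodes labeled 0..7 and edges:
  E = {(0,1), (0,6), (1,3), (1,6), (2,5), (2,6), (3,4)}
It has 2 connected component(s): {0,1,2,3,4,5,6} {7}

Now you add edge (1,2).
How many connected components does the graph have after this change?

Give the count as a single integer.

Initial component count: 2
Add (1,2): endpoints already in same component. Count unchanged: 2.
New component count: 2

Answer: 2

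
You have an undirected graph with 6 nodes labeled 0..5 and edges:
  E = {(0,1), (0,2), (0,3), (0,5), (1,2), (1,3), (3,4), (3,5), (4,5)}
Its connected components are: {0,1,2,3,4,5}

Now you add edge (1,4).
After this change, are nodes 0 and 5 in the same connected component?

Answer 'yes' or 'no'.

Answer: yes

Derivation:
Initial components: {0,1,2,3,4,5}
Adding edge (1,4): both already in same component {0,1,2,3,4,5}. No change.
New components: {0,1,2,3,4,5}
Are 0 and 5 in the same component? yes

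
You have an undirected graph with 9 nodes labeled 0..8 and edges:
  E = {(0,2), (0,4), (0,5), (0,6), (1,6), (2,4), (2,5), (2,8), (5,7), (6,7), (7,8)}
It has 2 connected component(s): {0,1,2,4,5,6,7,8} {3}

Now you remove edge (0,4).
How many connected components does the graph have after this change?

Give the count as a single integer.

Initial component count: 2
Remove (0,4): not a bridge. Count unchanged: 2.
  After removal, components: {0,1,2,4,5,6,7,8} {3}
New component count: 2

Answer: 2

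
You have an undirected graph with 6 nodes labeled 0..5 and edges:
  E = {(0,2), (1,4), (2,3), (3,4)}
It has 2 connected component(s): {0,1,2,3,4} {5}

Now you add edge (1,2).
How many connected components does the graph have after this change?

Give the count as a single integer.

Answer: 2

Derivation:
Initial component count: 2
Add (1,2): endpoints already in same component. Count unchanged: 2.
New component count: 2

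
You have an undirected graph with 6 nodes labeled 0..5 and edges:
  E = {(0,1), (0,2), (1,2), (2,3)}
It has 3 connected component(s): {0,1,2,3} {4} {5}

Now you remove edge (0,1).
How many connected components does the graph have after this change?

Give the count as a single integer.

Answer: 3

Derivation:
Initial component count: 3
Remove (0,1): not a bridge. Count unchanged: 3.
  After removal, components: {0,1,2,3} {4} {5}
New component count: 3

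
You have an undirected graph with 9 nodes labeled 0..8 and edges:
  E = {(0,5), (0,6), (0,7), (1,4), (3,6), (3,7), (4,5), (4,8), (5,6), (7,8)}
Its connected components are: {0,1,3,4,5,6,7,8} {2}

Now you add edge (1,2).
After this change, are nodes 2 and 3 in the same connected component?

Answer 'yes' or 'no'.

Answer: yes

Derivation:
Initial components: {0,1,3,4,5,6,7,8} {2}
Adding edge (1,2): merges {0,1,3,4,5,6,7,8} and {2}.
New components: {0,1,2,3,4,5,6,7,8}
Are 2 and 3 in the same component? yes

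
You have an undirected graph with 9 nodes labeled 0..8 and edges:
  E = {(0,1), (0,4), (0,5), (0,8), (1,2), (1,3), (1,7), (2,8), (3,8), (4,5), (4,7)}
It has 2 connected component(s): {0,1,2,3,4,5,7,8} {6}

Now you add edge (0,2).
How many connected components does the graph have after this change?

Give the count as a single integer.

Initial component count: 2
Add (0,2): endpoints already in same component. Count unchanged: 2.
New component count: 2

Answer: 2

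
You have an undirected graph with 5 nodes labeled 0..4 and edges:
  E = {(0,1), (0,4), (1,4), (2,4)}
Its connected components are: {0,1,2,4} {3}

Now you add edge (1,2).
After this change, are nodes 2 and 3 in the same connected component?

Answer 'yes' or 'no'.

Answer: no

Derivation:
Initial components: {0,1,2,4} {3}
Adding edge (1,2): both already in same component {0,1,2,4}. No change.
New components: {0,1,2,4} {3}
Are 2 and 3 in the same component? no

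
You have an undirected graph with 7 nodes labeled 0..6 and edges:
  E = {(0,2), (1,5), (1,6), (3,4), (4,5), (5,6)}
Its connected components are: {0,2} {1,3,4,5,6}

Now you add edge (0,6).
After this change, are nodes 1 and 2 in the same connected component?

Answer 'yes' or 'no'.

Answer: yes

Derivation:
Initial components: {0,2} {1,3,4,5,6}
Adding edge (0,6): merges {0,2} and {1,3,4,5,6}.
New components: {0,1,2,3,4,5,6}
Are 1 and 2 in the same component? yes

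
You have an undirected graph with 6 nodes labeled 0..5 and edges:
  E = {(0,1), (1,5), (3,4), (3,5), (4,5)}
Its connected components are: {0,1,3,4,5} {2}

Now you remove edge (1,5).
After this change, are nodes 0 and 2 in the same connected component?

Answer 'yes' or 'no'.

Initial components: {0,1,3,4,5} {2}
Removing edge (1,5): it was a bridge — component count 2 -> 3.
New components: {0,1} {2} {3,4,5}
Are 0 and 2 in the same component? no

Answer: no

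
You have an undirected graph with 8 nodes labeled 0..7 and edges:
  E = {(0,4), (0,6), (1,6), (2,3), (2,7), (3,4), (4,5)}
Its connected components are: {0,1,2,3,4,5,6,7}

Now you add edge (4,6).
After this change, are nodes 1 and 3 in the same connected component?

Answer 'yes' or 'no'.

Initial components: {0,1,2,3,4,5,6,7}
Adding edge (4,6): both already in same component {0,1,2,3,4,5,6,7}. No change.
New components: {0,1,2,3,4,5,6,7}
Are 1 and 3 in the same component? yes

Answer: yes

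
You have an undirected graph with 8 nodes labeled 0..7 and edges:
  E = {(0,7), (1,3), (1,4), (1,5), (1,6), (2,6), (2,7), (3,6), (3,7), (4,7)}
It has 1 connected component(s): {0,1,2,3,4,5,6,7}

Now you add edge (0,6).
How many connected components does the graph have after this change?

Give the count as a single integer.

Initial component count: 1
Add (0,6): endpoints already in same component. Count unchanged: 1.
New component count: 1

Answer: 1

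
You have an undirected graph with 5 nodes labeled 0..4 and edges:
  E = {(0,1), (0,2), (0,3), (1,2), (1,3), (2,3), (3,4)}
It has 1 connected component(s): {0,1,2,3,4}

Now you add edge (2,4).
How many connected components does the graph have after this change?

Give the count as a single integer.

Answer: 1

Derivation:
Initial component count: 1
Add (2,4): endpoints already in same component. Count unchanged: 1.
New component count: 1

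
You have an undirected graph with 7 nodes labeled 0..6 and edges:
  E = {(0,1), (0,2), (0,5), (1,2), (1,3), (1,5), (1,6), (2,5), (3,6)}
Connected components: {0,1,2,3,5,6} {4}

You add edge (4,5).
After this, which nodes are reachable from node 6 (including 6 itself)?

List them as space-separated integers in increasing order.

Before: nodes reachable from 6: {0,1,2,3,5,6}
Adding (4,5): merges 6's component with another. Reachability grows.
After: nodes reachable from 6: {0,1,2,3,4,5,6}

Answer: 0 1 2 3 4 5 6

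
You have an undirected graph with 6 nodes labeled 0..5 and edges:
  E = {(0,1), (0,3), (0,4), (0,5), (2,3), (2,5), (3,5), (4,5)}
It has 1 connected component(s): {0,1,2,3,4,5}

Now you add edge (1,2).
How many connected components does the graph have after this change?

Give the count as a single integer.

Answer: 1

Derivation:
Initial component count: 1
Add (1,2): endpoints already in same component. Count unchanged: 1.
New component count: 1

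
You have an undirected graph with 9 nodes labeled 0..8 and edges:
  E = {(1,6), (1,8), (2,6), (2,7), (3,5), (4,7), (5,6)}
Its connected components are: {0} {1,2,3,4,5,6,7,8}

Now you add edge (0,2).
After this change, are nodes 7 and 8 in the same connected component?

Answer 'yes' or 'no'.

Initial components: {0} {1,2,3,4,5,6,7,8}
Adding edge (0,2): merges {0} and {1,2,3,4,5,6,7,8}.
New components: {0,1,2,3,4,5,6,7,8}
Are 7 and 8 in the same component? yes

Answer: yes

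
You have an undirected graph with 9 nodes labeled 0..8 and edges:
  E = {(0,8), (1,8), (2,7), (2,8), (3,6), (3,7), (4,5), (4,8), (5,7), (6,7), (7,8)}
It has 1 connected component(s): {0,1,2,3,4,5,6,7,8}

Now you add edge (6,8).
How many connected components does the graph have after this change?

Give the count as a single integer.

Initial component count: 1
Add (6,8): endpoints already in same component. Count unchanged: 1.
New component count: 1

Answer: 1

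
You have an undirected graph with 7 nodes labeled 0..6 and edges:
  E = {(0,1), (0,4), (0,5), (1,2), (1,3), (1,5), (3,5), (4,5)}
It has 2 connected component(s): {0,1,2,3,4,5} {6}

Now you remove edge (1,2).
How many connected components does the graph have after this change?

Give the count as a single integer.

Initial component count: 2
Remove (1,2): it was a bridge. Count increases: 2 -> 3.
  After removal, components: {0,1,3,4,5} {2} {6}
New component count: 3

Answer: 3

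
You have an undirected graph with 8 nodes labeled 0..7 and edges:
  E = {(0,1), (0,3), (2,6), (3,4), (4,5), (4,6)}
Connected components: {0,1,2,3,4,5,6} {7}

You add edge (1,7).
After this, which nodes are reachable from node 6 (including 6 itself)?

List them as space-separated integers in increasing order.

Answer: 0 1 2 3 4 5 6 7

Derivation:
Before: nodes reachable from 6: {0,1,2,3,4,5,6}
Adding (1,7): merges 6's component with another. Reachability grows.
After: nodes reachable from 6: {0,1,2,3,4,5,6,7}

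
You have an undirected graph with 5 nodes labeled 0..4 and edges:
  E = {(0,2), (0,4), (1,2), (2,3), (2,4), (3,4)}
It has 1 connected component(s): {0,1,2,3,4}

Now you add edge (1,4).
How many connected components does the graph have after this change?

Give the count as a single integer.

Answer: 1

Derivation:
Initial component count: 1
Add (1,4): endpoints already in same component. Count unchanged: 1.
New component count: 1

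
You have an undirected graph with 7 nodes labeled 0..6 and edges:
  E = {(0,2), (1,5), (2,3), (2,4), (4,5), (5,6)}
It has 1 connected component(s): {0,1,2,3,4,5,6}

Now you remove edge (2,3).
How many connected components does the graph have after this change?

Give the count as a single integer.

Answer: 2

Derivation:
Initial component count: 1
Remove (2,3): it was a bridge. Count increases: 1 -> 2.
  After removal, components: {0,1,2,4,5,6} {3}
New component count: 2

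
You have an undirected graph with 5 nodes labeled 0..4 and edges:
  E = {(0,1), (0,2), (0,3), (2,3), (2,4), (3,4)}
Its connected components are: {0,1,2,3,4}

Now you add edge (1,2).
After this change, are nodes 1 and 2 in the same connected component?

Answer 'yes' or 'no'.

Initial components: {0,1,2,3,4}
Adding edge (1,2): both already in same component {0,1,2,3,4}. No change.
New components: {0,1,2,3,4}
Are 1 and 2 in the same component? yes

Answer: yes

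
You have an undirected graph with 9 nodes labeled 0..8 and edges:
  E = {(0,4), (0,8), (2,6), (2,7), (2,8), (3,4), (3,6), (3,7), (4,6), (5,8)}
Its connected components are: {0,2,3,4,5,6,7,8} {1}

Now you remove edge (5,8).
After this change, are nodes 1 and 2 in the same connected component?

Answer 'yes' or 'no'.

Initial components: {0,2,3,4,5,6,7,8} {1}
Removing edge (5,8): it was a bridge — component count 2 -> 3.
New components: {0,2,3,4,6,7,8} {1} {5}
Are 1 and 2 in the same component? no

Answer: no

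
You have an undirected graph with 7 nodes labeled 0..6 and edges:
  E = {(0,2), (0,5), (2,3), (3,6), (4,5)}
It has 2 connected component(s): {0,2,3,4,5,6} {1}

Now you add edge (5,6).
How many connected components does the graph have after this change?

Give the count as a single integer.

Answer: 2

Derivation:
Initial component count: 2
Add (5,6): endpoints already in same component. Count unchanged: 2.
New component count: 2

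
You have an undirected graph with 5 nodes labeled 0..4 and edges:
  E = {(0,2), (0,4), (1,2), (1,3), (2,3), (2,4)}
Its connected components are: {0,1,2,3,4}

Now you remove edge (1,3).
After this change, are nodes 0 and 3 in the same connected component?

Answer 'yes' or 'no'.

Initial components: {0,1,2,3,4}
Removing edge (1,3): not a bridge — component count unchanged at 1.
New components: {0,1,2,3,4}
Are 0 and 3 in the same component? yes

Answer: yes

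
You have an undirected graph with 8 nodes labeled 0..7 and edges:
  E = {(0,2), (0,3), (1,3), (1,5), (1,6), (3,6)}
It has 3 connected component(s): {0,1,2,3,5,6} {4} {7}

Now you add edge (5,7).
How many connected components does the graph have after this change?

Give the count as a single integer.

Initial component count: 3
Add (5,7): merges two components. Count decreases: 3 -> 2.
New component count: 2

Answer: 2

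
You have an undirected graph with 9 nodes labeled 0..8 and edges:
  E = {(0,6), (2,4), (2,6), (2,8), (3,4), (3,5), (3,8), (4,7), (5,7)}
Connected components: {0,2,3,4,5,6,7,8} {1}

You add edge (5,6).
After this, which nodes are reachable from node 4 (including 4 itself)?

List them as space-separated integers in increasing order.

Before: nodes reachable from 4: {0,2,3,4,5,6,7,8}
Adding (5,6): both endpoints already in same component. Reachability from 4 unchanged.
After: nodes reachable from 4: {0,2,3,4,5,6,7,8}

Answer: 0 2 3 4 5 6 7 8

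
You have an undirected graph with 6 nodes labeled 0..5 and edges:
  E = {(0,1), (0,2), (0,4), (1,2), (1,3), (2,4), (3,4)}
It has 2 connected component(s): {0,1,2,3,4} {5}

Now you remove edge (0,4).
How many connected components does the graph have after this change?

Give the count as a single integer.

Answer: 2

Derivation:
Initial component count: 2
Remove (0,4): not a bridge. Count unchanged: 2.
  After removal, components: {0,1,2,3,4} {5}
New component count: 2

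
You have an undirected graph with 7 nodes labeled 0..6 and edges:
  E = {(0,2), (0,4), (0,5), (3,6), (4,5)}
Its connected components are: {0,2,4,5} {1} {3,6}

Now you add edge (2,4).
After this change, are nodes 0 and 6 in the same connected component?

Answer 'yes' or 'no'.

Answer: no

Derivation:
Initial components: {0,2,4,5} {1} {3,6}
Adding edge (2,4): both already in same component {0,2,4,5}. No change.
New components: {0,2,4,5} {1} {3,6}
Are 0 and 6 in the same component? no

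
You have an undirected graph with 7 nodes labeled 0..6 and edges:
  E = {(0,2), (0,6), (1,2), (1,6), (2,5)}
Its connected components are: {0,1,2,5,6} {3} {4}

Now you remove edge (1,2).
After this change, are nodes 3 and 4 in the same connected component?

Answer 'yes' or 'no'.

Answer: no

Derivation:
Initial components: {0,1,2,5,6} {3} {4}
Removing edge (1,2): not a bridge — component count unchanged at 3.
New components: {0,1,2,5,6} {3} {4}
Are 3 and 4 in the same component? no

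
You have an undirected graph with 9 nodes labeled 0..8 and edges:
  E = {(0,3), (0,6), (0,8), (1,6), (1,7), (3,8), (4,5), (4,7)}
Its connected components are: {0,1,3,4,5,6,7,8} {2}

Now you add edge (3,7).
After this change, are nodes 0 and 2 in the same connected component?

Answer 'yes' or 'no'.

Initial components: {0,1,3,4,5,6,7,8} {2}
Adding edge (3,7): both already in same component {0,1,3,4,5,6,7,8}. No change.
New components: {0,1,3,4,5,6,7,8} {2}
Are 0 and 2 in the same component? no

Answer: no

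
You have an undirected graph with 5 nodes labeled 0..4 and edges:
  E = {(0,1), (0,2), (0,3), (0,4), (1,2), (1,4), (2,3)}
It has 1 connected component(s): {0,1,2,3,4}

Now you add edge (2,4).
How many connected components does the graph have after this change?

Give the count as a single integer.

Answer: 1

Derivation:
Initial component count: 1
Add (2,4): endpoints already in same component. Count unchanged: 1.
New component count: 1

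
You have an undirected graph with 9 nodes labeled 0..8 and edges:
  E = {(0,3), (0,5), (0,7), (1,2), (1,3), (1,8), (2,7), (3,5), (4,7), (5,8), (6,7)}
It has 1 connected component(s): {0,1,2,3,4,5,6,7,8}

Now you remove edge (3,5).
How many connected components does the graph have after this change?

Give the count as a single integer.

Answer: 1

Derivation:
Initial component count: 1
Remove (3,5): not a bridge. Count unchanged: 1.
  After removal, components: {0,1,2,3,4,5,6,7,8}
New component count: 1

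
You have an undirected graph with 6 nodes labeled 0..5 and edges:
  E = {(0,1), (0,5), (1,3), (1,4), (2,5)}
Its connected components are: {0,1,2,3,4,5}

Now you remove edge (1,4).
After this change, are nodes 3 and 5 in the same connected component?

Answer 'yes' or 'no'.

Initial components: {0,1,2,3,4,5}
Removing edge (1,4): it was a bridge — component count 1 -> 2.
New components: {0,1,2,3,5} {4}
Are 3 and 5 in the same component? yes

Answer: yes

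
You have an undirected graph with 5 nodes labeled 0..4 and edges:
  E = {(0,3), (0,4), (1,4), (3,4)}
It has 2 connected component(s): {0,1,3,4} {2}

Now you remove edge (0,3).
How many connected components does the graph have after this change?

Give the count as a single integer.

Answer: 2

Derivation:
Initial component count: 2
Remove (0,3): not a bridge. Count unchanged: 2.
  After removal, components: {0,1,3,4} {2}
New component count: 2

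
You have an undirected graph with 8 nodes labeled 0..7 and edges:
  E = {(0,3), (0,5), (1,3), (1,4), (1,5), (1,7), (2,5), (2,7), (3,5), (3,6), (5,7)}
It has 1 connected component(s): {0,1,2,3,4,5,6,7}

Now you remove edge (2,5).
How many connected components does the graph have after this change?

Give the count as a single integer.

Answer: 1

Derivation:
Initial component count: 1
Remove (2,5): not a bridge. Count unchanged: 1.
  After removal, components: {0,1,2,3,4,5,6,7}
New component count: 1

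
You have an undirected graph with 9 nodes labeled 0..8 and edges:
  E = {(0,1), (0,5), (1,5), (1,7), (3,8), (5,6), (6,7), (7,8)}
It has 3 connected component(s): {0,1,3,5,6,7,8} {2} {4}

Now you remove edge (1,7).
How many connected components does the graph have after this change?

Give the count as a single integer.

Answer: 3

Derivation:
Initial component count: 3
Remove (1,7): not a bridge. Count unchanged: 3.
  After removal, components: {0,1,3,5,6,7,8} {2} {4}
New component count: 3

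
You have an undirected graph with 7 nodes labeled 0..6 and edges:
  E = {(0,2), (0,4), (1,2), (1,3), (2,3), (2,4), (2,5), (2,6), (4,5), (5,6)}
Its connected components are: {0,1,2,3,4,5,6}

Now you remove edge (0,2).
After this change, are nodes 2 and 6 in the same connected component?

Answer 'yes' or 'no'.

Initial components: {0,1,2,3,4,5,6}
Removing edge (0,2): not a bridge — component count unchanged at 1.
New components: {0,1,2,3,4,5,6}
Are 2 and 6 in the same component? yes

Answer: yes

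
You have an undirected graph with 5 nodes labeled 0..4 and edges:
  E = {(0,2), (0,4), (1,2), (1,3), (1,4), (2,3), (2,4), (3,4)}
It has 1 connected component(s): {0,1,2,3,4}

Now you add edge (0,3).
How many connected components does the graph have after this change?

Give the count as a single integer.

Answer: 1

Derivation:
Initial component count: 1
Add (0,3): endpoints already in same component. Count unchanged: 1.
New component count: 1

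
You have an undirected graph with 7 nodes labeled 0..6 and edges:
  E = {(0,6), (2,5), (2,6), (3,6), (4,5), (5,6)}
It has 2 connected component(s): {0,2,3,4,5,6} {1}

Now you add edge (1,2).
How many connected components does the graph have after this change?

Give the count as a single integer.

Initial component count: 2
Add (1,2): merges two components. Count decreases: 2 -> 1.
New component count: 1

Answer: 1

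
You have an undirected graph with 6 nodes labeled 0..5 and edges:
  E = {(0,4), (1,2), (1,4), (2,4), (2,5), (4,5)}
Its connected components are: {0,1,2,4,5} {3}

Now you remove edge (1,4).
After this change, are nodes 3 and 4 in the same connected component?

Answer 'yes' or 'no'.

Answer: no

Derivation:
Initial components: {0,1,2,4,5} {3}
Removing edge (1,4): not a bridge — component count unchanged at 2.
New components: {0,1,2,4,5} {3}
Are 3 and 4 in the same component? no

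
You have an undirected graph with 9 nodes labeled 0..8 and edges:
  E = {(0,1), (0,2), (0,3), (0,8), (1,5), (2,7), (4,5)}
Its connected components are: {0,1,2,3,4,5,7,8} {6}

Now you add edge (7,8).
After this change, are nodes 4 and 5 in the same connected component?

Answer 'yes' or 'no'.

Answer: yes

Derivation:
Initial components: {0,1,2,3,4,5,7,8} {6}
Adding edge (7,8): both already in same component {0,1,2,3,4,5,7,8}. No change.
New components: {0,1,2,3,4,5,7,8} {6}
Are 4 and 5 in the same component? yes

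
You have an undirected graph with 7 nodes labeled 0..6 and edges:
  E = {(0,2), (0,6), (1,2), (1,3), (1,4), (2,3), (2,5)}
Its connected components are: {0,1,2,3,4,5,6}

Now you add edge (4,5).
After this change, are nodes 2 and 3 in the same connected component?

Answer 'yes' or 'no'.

Answer: yes

Derivation:
Initial components: {0,1,2,3,4,5,6}
Adding edge (4,5): both already in same component {0,1,2,3,4,5,6}. No change.
New components: {0,1,2,3,4,5,6}
Are 2 and 3 in the same component? yes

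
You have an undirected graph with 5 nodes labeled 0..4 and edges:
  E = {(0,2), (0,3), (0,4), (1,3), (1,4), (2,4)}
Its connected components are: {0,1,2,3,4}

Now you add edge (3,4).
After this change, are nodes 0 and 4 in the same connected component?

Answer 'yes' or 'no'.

Answer: yes

Derivation:
Initial components: {0,1,2,3,4}
Adding edge (3,4): both already in same component {0,1,2,3,4}. No change.
New components: {0,1,2,3,4}
Are 0 and 4 in the same component? yes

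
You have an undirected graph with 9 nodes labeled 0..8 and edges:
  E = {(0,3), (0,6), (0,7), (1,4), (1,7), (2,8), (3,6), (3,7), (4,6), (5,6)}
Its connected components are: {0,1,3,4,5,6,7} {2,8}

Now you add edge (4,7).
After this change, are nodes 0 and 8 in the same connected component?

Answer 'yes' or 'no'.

Initial components: {0,1,3,4,5,6,7} {2,8}
Adding edge (4,7): both already in same component {0,1,3,4,5,6,7}. No change.
New components: {0,1,3,4,5,6,7} {2,8}
Are 0 and 8 in the same component? no

Answer: no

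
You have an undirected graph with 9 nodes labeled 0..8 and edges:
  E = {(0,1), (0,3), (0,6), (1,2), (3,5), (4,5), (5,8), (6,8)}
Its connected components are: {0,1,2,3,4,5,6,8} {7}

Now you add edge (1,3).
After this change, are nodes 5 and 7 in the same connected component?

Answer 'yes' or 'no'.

Answer: no

Derivation:
Initial components: {0,1,2,3,4,5,6,8} {7}
Adding edge (1,3): both already in same component {0,1,2,3,4,5,6,8}. No change.
New components: {0,1,2,3,4,5,6,8} {7}
Are 5 and 7 in the same component? no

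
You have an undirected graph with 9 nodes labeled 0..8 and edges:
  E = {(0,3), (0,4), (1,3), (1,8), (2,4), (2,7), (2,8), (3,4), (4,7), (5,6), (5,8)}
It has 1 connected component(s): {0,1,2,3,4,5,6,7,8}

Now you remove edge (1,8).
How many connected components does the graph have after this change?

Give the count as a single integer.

Answer: 1

Derivation:
Initial component count: 1
Remove (1,8): not a bridge. Count unchanged: 1.
  After removal, components: {0,1,2,3,4,5,6,7,8}
New component count: 1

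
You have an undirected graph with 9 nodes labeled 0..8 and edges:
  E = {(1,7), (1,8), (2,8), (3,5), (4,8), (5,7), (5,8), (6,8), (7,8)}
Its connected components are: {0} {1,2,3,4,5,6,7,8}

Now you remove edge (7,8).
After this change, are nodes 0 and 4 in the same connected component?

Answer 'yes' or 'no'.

Initial components: {0} {1,2,3,4,5,6,7,8}
Removing edge (7,8): not a bridge — component count unchanged at 2.
New components: {0} {1,2,3,4,5,6,7,8}
Are 0 and 4 in the same component? no

Answer: no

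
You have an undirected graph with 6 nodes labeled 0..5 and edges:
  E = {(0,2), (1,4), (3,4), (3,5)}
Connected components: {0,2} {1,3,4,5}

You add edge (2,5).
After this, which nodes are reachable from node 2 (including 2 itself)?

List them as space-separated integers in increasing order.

Answer: 0 1 2 3 4 5

Derivation:
Before: nodes reachable from 2: {0,2}
Adding (2,5): merges 2's component with another. Reachability grows.
After: nodes reachable from 2: {0,1,2,3,4,5}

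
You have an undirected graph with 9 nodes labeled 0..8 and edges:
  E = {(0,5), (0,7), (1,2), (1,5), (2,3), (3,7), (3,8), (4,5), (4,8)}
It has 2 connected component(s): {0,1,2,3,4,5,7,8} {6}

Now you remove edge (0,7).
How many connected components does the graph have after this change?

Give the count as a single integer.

Answer: 2

Derivation:
Initial component count: 2
Remove (0,7): not a bridge. Count unchanged: 2.
  After removal, components: {0,1,2,3,4,5,7,8} {6}
New component count: 2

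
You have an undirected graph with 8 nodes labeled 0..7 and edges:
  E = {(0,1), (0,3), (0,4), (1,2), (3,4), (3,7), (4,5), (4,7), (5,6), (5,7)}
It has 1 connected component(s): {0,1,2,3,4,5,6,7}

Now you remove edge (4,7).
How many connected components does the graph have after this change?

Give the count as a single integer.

Initial component count: 1
Remove (4,7): not a bridge. Count unchanged: 1.
  After removal, components: {0,1,2,3,4,5,6,7}
New component count: 1

Answer: 1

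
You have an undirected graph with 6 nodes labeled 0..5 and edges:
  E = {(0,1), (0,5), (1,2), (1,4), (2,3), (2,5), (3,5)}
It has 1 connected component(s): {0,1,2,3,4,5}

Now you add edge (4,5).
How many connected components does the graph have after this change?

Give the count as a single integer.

Initial component count: 1
Add (4,5): endpoints already in same component. Count unchanged: 1.
New component count: 1

Answer: 1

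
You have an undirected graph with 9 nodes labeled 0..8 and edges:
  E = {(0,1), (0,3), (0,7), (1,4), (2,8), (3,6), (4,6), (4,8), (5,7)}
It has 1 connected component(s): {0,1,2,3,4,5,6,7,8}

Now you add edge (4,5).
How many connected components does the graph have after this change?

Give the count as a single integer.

Answer: 1

Derivation:
Initial component count: 1
Add (4,5): endpoints already in same component. Count unchanged: 1.
New component count: 1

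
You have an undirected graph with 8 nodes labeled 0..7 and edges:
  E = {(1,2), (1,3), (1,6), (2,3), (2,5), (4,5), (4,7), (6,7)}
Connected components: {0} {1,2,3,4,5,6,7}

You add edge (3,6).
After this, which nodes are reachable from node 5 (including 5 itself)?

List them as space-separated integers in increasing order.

Before: nodes reachable from 5: {1,2,3,4,5,6,7}
Adding (3,6): both endpoints already in same component. Reachability from 5 unchanged.
After: nodes reachable from 5: {1,2,3,4,5,6,7}

Answer: 1 2 3 4 5 6 7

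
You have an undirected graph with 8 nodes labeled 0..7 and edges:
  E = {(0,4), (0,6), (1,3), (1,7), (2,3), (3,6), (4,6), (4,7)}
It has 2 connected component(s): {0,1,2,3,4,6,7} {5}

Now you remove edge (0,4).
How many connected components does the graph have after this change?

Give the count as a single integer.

Answer: 2

Derivation:
Initial component count: 2
Remove (0,4): not a bridge. Count unchanged: 2.
  After removal, components: {0,1,2,3,4,6,7} {5}
New component count: 2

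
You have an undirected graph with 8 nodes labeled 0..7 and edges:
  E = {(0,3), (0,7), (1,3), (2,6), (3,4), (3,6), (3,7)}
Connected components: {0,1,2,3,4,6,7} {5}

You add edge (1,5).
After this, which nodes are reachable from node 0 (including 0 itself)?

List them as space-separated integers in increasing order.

Before: nodes reachable from 0: {0,1,2,3,4,6,7}
Adding (1,5): merges 0's component with another. Reachability grows.
After: nodes reachable from 0: {0,1,2,3,4,5,6,7}

Answer: 0 1 2 3 4 5 6 7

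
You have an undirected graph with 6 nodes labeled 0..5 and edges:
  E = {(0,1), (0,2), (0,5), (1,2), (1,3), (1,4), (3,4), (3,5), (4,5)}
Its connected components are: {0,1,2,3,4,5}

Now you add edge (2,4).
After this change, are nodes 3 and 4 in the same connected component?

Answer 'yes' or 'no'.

Initial components: {0,1,2,3,4,5}
Adding edge (2,4): both already in same component {0,1,2,3,4,5}. No change.
New components: {0,1,2,3,4,5}
Are 3 and 4 in the same component? yes

Answer: yes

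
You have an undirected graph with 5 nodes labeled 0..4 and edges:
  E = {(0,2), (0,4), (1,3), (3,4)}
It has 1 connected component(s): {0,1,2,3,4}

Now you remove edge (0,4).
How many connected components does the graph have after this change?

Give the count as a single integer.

Answer: 2

Derivation:
Initial component count: 1
Remove (0,4): it was a bridge. Count increases: 1 -> 2.
  After removal, components: {0,2} {1,3,4}
New component count: 2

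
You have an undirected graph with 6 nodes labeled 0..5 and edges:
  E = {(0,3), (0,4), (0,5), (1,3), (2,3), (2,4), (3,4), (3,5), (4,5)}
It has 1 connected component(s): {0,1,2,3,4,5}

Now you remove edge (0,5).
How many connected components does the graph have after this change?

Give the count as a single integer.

Answer: 1

Derivation:
Initial component count: 1
Remove (0,5): not a bridge. Count unchanged: 1.
  After removal, components: {0,1,2,3,4,5}
New component count: 1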